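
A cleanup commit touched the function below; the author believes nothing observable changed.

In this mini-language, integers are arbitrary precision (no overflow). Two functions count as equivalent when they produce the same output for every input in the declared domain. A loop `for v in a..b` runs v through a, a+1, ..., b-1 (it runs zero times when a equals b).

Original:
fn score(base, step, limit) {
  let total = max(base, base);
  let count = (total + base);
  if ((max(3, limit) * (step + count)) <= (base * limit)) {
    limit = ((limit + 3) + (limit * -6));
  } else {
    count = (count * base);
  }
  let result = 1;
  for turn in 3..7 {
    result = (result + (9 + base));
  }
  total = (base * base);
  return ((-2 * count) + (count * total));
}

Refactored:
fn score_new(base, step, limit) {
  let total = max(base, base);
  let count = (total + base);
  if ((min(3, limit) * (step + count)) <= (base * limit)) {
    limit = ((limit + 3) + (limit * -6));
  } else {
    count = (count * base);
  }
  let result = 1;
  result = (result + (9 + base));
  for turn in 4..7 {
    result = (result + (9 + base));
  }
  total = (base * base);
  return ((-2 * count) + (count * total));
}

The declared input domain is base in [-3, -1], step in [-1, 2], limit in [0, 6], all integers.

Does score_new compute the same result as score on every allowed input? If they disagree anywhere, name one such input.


These are not equivalent — on base=-3, step=1, limit=6 the outputs split (-42 vs 126).
score: total becomes -3; next count becomes -6; next ((max(3, limit) * (step + count)) <= (base * limit)) evaluates to true; next limit becomes -27; next result becomes 1; next at turn=3:; next result becomes 7; next at turn=4:; next result becomes 13; next at turn=5:; next result becomes 19; next at turn=6:; next result becomes 25; next total becomes 9; next final value -42
score_new: total becomes -3; next count becomes -6; next ((min(3, limit) * (step + count)) <= (base * limit)) evaluates to false; next count becomes 18; next result becomes 1; next result becomes 7; next at turn=4:; next result becomes 13; next at turn=5:; next result becomes 19; next at turn=6:; next result becomes 25; next total becomes 9; next final value 126
verdict: not equivalent; witness: base=-3, step=1, limit=6


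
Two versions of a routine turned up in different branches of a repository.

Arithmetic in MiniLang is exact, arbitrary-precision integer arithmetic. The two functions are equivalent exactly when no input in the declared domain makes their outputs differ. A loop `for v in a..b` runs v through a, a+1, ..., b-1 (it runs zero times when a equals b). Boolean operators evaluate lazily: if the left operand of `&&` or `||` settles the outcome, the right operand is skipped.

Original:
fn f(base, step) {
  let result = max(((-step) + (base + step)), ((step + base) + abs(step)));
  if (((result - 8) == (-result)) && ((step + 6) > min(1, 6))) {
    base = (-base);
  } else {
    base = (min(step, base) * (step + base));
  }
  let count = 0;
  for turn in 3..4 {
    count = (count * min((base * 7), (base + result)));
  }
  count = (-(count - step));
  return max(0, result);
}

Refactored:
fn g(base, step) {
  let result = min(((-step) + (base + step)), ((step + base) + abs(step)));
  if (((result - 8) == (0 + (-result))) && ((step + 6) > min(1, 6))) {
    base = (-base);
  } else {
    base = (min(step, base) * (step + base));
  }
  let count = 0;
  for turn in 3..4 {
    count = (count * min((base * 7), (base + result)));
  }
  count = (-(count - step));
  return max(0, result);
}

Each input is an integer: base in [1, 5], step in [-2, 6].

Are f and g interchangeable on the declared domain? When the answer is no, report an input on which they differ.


The rewrite breaks on base=1, step=1, where the results are 3 and 1.
f: result := 3 | (((result - 8) == (-result)) && ((step + 6) > min(1, 6))): false | base := 2 | count := 0 | iter turn=3: | count := 0 | count := 1 | result 3
g: result := 1 | (((result - 8) == (0 + (-result))) && ((step + 6) > min(1, 6))): false | base := 2 | count := 0 | iter turn=3: | count := 0 | count := 1 | result 1
verdict: not equivalent; witness: base=1, step=1


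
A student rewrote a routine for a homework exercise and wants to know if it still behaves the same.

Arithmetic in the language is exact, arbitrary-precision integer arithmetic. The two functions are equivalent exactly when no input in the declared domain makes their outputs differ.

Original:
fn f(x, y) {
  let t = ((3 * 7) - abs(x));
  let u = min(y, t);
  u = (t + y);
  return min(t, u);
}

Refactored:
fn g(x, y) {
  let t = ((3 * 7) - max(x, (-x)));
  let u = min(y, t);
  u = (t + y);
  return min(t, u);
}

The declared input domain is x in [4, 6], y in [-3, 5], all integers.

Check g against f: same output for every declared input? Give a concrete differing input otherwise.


Differences: min/max/abs usage differs — yet all 27 inputs agree.
verdict: equivalent


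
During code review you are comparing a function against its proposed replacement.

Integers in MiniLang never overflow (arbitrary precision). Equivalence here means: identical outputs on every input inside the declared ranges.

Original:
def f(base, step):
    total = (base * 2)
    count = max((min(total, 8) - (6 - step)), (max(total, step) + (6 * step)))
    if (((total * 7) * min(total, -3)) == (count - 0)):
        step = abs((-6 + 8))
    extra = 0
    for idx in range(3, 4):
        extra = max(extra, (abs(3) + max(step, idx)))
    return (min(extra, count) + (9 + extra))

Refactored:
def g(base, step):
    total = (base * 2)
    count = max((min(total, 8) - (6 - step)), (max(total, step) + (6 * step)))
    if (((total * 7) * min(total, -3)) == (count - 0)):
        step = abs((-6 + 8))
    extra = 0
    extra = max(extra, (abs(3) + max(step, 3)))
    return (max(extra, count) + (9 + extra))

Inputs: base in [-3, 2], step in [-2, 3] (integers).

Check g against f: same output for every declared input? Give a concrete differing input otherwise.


The rewrite breaks on base=-3, step=-2, where the results are 1 and 21.
f: total := -6 | count := -14 | (((total * 7) * min(total, -3)) == (count - 0)): false | extra := 0 | iter idx=3: | extra := 6 | result 1
g: total := -6 | count := -14 | (((total * 7) * min(total, -3)) == (count - 0)): false | extra := 0 | extra := 6 | result 21
verdict: not equivalent; witness: base=-3, step=-2


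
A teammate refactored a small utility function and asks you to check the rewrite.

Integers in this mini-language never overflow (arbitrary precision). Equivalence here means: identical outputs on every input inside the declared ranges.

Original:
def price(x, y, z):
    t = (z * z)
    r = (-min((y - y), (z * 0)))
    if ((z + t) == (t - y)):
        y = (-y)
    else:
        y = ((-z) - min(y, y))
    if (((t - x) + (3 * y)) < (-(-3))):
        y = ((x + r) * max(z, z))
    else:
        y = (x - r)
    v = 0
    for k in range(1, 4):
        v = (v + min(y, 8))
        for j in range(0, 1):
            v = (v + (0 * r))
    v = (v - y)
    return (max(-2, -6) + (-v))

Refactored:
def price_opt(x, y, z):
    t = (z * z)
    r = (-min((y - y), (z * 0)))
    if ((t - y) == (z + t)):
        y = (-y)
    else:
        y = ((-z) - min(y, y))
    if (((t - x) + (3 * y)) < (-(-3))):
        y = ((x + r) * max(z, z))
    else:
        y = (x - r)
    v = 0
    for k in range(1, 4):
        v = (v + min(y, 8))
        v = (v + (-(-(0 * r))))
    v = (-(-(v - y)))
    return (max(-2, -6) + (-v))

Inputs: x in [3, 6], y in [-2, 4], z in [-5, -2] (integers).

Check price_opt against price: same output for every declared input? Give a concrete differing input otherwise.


Reading the diff, among the changes: statement counts differ, plus local variable names differ, plus loop structure differs.
Tracing x=3, y=2, z=-5: price: t=25, then r=0, then ((z + t) == (t - y)) is false, then y=3, then (((t - x) + (3 * y)) < (-(-3))) is false, then y=3, then v=0, then (k=1), then v=3, then (j=0), then v=3, then (k=2), then v=6, then (j=0), then v=6, then (k=3), then v=9, then (j=0), then v=9, then v=6, then returns -8 | price_opt: t=25, then r=0, then ((t - y) == (z + t)) is false, then y=3, then (((t - x) + (3 * y)) < (-(-3))) is false, then y=3, then v=0, then (k=1), then v=3, then v=3, then (k=2), then v=6, then v=6, then (k=3), then v=9, then v=9, then v=6, then returns -8 — matching result -8.
Sweeping the whole domain (112 inputs) finds no disagreement.
verdict: equivalent


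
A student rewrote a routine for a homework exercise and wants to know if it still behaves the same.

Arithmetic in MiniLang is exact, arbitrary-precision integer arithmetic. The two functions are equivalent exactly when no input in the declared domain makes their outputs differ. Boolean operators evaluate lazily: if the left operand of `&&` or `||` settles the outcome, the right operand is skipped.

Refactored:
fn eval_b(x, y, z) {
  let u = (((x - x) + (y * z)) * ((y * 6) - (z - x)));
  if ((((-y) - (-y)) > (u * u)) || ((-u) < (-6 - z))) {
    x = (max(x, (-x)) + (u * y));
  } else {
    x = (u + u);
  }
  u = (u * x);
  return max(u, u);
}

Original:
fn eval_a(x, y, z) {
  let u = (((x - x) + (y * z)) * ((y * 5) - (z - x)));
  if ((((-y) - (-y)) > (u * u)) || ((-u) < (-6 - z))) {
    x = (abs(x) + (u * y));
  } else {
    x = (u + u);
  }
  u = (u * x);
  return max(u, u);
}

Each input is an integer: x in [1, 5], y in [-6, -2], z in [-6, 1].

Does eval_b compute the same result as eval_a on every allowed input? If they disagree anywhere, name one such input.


Not equivalent: x=1, y=-6, z=-6 separates them (1371168 vs 2179872).
eval_a: u=-828, then ((((-y) - (-y)) > (u * u)) || ((-u) < (-6 - z))) is false, then x=-1656, then u=1371168, then returns 1371168
eval_b: u=-1044, then ((((-y) - (-y)) > (u * u)) || ((-u) < (-6 - z))) is false, then x=-2088, then u=2179872, then returns 2179872
verdict: not equivalent; witness: x=1, y=-6, z=-6


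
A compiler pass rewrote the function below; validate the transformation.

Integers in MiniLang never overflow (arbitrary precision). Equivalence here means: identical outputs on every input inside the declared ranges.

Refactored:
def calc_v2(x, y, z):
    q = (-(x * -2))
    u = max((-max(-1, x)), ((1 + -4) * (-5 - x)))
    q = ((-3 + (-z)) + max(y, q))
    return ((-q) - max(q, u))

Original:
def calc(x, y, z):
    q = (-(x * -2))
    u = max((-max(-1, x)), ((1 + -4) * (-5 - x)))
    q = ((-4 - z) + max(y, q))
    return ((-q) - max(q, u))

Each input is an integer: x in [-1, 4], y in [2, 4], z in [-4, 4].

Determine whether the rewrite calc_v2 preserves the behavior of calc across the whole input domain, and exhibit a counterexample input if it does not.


These are not equivalent — on x=-1, y=2, z=-4 the outputs split (-14 vs -15).
calc: q := -2 | u := 12 | q := 2 | result -14
calc_v2: q := -2 | u := 12 | q := 3 | result -15
verdict: not equivalent; witness: x=-1, y=2, z=-4


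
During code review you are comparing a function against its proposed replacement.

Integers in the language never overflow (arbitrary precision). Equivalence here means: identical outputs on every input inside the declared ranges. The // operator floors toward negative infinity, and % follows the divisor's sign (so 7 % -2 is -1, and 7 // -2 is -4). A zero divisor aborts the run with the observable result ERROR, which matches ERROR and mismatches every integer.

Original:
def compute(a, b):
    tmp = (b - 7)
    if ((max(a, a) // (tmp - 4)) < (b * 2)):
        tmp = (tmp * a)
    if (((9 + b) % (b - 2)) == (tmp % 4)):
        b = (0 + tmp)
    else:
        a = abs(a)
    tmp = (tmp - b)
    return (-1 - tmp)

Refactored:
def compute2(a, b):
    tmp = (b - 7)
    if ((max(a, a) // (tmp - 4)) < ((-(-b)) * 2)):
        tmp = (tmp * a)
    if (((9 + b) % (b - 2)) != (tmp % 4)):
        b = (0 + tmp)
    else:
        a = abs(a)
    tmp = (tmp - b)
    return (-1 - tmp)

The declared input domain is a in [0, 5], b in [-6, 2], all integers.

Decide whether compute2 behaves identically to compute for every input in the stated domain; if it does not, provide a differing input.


Input a=0, b=-6: 6 from compute versus -1 from compute2.
verdict: not equivalent; witness: a=0, b=-6


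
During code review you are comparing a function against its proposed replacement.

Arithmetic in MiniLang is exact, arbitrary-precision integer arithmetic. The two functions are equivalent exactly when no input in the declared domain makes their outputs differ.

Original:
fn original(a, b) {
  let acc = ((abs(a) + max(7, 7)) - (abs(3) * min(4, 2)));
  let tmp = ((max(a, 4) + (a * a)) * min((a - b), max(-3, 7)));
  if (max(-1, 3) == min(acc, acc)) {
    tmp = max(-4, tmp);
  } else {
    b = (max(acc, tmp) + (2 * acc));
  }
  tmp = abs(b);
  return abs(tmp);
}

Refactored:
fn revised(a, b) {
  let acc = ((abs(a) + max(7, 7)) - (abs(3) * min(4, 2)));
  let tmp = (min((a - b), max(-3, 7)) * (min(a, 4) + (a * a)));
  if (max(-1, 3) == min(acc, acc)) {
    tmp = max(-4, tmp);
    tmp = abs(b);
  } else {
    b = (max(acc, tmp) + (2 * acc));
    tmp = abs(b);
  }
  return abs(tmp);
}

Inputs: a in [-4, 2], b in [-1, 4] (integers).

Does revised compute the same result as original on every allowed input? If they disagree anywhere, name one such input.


Not equivalent: a=0, b=-1 separates them (6 vs 3).
original: acc=1, then tmp=4, then (max(-1, 3) == min(acc, acc)) is false, then b=6, then tmp=6, then returns 6
revised: acc=1, then tmp=0, then (max(-1, 3) == min(acc, acc)) is false, then b=3, then tmp=3, then returns 3
verdict: not equivalent; witness: a=0, b=-1


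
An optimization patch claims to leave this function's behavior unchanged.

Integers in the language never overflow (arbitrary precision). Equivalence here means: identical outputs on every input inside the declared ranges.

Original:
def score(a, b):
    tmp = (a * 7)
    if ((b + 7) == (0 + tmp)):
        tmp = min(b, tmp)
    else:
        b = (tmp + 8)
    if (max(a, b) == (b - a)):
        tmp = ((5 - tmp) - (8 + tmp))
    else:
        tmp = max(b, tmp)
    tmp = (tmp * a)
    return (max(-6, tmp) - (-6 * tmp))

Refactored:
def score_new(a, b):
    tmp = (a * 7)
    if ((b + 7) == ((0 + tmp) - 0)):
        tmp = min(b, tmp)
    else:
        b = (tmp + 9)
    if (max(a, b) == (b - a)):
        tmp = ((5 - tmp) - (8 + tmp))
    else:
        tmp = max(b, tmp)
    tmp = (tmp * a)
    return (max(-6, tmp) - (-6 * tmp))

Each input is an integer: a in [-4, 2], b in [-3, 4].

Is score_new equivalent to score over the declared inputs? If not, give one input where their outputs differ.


a=-4, b=-3 yields 560 from score but 532 from score_new.
verdict: not equivalent; witness: a=-4, b=-3


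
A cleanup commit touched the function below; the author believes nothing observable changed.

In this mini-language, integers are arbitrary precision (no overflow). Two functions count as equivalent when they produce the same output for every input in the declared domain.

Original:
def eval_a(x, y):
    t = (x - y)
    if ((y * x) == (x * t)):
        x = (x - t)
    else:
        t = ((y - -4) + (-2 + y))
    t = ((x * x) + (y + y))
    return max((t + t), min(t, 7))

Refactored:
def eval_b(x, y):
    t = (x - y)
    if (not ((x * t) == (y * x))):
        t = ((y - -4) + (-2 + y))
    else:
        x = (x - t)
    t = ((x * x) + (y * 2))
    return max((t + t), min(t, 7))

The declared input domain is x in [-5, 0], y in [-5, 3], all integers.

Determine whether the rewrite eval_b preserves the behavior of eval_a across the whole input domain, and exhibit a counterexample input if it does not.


Although arithmetic usage differs; also boolean connective usage differs; also constant usage differs, 54/54 inputs agree.
verdict: equivalent


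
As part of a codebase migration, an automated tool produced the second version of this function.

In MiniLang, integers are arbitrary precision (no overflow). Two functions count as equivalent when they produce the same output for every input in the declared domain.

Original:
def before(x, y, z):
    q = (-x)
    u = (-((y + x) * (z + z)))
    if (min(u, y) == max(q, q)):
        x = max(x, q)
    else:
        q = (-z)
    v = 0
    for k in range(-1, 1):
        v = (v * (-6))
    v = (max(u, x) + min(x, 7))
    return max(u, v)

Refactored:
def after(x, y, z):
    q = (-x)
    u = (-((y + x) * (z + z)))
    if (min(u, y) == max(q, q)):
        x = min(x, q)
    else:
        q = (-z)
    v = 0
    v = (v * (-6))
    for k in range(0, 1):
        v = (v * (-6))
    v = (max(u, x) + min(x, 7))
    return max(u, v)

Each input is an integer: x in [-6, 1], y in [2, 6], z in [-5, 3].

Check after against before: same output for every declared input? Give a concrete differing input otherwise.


Run the pair on x=-4, y=5, z=-2.
before: q = 4; u = 4; (min(u, y) == max(q, q)) -> true; x = 4; v = 0; [k=-1]; v = 0; [k=0]; v = 0; v = 8; return 8
after: q = 4; u = 4; (min(u, y) == max(q, q)) -> true; x = -4; v = 0; v = 0; [k=0]; v = 0; v = 0; return 4
8 vs 4 — the two versions disagree here.
verdict: not equivalent; witness: x=-4, y=5, z=-2


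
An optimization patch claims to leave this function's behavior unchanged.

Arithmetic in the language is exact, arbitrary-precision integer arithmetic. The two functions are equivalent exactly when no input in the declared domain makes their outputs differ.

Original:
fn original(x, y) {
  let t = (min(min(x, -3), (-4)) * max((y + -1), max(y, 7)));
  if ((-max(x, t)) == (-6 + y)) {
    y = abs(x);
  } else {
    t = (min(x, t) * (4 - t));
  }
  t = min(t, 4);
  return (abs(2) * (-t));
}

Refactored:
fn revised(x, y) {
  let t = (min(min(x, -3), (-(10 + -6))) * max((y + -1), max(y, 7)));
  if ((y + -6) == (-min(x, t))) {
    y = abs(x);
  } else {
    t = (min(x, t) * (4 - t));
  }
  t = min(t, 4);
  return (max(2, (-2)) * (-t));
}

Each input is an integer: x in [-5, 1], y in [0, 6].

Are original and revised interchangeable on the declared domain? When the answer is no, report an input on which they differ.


Try x=0, y=6.
original: t becomes -28; next ((-max(x, t)) == (-6 + y)) evaluates to true; next y becomes 0; next t becomes -28; next final value 56
revised: t becomes -28; next ((y + -6) == (-min(x, t))) evaluates to false; next t becomes -896; next t becomes -896; next final value 1792
56 and 1792 differ, so these are not the same function on this domain.
verdict: not equivalent; witness: x=0, y=6


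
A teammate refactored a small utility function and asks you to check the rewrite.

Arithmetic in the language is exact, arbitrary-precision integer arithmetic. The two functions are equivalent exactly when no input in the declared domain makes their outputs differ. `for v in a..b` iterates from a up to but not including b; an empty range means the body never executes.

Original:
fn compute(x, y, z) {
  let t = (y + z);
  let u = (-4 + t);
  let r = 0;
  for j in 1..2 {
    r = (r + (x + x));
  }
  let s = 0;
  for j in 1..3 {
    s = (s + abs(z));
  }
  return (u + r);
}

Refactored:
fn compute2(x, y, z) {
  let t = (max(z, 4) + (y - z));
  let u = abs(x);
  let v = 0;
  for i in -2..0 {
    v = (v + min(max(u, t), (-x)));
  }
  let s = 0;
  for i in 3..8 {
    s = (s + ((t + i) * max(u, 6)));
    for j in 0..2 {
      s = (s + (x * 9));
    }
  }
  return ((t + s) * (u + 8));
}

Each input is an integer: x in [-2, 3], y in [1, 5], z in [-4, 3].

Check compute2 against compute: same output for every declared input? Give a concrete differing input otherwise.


Not equivalent: x=-2, y=1, z=-4 separates them (-11 vs 2490).
compute: t=-3, then u=-7, then r=0, then (j=1), then r=-4, then s=0, then (j=1), then s=4, then (j=2), then s=8, then returns -11
compute2: t=9, then u=2, then v=0, then (i=-2), then v=2, then (i=-1), then v=4, then s=0, then (i=3), then s=72, then (j=0), then s=54, then (j=1), then s=36, then (i=4), then s=114, then (j=0), then s=96, then (j=1), then s=78, then (i=5), then s=162, then (j=0), then s=144, then (j=1), then s=126, then (i=6), then s=216, then (j=0), then s=198, then (j=1), then s=180, then (i=7), then s=276, then (j=0), then s=258, then (j=1), then s=240, then returns 2490
verdict: not equivalent; witness: x=-2, y=1, z=-4


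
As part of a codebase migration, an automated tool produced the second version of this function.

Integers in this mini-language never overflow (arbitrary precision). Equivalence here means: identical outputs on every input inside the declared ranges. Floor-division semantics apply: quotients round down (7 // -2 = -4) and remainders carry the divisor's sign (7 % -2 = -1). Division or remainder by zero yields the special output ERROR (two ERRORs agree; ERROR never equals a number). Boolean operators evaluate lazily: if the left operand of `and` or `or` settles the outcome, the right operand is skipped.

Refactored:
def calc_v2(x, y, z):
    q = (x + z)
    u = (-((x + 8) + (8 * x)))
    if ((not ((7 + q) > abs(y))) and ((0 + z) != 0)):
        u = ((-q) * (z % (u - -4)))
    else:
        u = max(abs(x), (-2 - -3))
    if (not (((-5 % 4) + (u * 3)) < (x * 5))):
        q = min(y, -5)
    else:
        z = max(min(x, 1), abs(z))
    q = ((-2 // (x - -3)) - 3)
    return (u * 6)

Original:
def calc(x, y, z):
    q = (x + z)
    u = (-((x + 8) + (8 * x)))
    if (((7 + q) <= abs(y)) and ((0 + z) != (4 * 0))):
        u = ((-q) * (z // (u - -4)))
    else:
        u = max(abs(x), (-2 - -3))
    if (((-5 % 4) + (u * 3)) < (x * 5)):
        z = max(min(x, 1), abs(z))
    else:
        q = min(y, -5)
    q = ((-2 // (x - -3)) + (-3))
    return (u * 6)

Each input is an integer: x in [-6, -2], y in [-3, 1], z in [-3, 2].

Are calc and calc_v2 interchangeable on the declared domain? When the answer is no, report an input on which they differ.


Not equivalent: x=-6, y=-3, z=-3 separates them (-54 vs 2538).
calc: q := -9 | u := 46 | (((7 + q) <= abs(y)) and ((0 + z) != (4 * 0))): true | u := -9 | (((-5 % 4) + (u * 3)) < (x * 5)): false | q := -5 | q := -3 | result -54
calc_v2: q := -9 | u := 46 | ((not ((7 + q) > abs(y))) and ((0 + z) != 0)): true | u := 423 | (not (((-5 % 4) + (u * 3)) < (x * 5))): true | q := -5 | q := -3 | result 2538
verdict: not equivalent; witness: x=-6, y=-3, z=-3


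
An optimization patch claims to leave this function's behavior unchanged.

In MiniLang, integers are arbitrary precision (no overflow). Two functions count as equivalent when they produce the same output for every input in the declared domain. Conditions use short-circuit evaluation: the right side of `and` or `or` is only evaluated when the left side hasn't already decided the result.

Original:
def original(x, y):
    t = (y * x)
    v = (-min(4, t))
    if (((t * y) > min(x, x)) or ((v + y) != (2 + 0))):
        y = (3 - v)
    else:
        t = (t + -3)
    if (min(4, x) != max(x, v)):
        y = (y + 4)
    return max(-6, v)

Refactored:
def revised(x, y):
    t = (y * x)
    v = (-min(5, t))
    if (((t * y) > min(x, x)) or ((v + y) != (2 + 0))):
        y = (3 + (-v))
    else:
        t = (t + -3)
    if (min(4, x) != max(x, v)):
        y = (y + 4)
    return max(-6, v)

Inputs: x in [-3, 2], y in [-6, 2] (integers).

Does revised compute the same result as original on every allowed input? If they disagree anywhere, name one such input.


These are not equivalent — on x=-3, y=-6 the outputs split (-4 vs -5).
original: t = 18; v = -4; (((t * y) > min(x, x)) or ((v + y) != (2 + 0))) -> true; y = 7; (min(4, x) != max(x, v)) -> false; return -4
revised: t = 18; v = -5; (((t * y) > min(x, x)) or ((v + y) != (2 + 0))) -> true; y = 8; (min(4, x) != max(x, v)) -> false; return -5
verdict: not equivalent; witness: x=-3, y=-6


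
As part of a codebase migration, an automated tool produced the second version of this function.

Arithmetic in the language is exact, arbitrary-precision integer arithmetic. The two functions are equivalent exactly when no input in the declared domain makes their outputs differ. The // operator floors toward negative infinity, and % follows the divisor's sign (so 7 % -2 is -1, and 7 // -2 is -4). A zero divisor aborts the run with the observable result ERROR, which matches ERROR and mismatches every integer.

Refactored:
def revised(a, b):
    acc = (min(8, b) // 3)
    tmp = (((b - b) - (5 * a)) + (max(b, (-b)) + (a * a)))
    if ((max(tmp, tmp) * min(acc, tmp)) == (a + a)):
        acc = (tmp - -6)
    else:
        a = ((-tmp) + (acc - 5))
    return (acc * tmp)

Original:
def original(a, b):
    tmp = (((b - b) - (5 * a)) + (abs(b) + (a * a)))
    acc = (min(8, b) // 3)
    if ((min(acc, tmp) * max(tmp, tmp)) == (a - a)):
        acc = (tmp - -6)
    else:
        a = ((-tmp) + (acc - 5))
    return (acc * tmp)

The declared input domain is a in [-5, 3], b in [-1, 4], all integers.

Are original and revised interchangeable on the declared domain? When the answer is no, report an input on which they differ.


Input a=-5, b=0: 2800 from original versus 0 from revised.
verdict: not equivalent; witness: a=-5, b=0


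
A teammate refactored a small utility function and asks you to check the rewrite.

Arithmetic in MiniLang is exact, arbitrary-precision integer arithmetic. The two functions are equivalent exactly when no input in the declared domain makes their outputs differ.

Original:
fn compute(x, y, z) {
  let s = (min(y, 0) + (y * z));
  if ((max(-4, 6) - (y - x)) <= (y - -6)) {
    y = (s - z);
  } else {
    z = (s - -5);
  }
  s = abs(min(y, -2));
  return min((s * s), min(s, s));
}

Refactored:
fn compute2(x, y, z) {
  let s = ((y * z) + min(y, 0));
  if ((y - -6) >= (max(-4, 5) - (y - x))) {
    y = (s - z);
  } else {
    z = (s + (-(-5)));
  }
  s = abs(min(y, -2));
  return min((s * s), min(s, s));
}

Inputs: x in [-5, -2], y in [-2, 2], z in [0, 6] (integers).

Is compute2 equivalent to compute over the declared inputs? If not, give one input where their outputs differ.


Run the pair on x=-3, y=-2, z=1.
compute: s := -4 | ((max(-4, 6) - (y - x)) <= (y - -6)): false | z := 1 | s := 2 | result 2
compute2: s := -4 | ((y - -6) >= (max(-4, 5) - (y - x))): true | y := -5 | s := 5 | result 5
2 != 5, so the rewrite changes behavior.
verdict: not equivalent; witness: x=-3, y=-2, z=1


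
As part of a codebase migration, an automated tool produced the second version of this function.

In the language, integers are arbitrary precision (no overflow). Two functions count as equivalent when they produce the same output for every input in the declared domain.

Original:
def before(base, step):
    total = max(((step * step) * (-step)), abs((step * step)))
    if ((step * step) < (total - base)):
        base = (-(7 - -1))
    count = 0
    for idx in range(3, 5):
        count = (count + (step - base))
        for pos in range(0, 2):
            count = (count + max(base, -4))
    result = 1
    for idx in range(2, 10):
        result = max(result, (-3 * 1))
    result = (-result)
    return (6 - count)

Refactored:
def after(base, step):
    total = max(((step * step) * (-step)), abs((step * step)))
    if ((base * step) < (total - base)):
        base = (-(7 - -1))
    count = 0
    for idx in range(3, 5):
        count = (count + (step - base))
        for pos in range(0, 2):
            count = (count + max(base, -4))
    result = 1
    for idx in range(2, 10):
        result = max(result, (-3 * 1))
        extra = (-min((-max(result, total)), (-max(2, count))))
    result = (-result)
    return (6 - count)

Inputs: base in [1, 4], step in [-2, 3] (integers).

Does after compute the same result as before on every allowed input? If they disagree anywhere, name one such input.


Consider the input base=1, step=-1.
before: total=1, then ((step * step) < (total - base)) is false, then count=0, then (idx=3), then count=-2, then (pos=0), then count=-1, then (pos=1), then count=0, then (idx=4), then count=-2, then (pos=0), then count=-1, then (pos=1), then count=0, then result=1, then (idx=2), then result=1, then (idx=3), then result=1, then (idx=4), then result=1, then (idx=5), then result=1, then (idx=6), then result=1, then (idx=7), then result=1, then (idx=8), then result=1, then (idx=9), then result=1, then result=-1, then returns 6
after: total=1, then ((base * step) < (total - base)) is true, then base=-8, then count=0, then (idx=3), then count=7, then (pos=0), then count=3, then (pos=1), then count=-1, then (idx=4), then count=6, then (pos=0), then count=2, then (pos=1), then count=-2, then result=1, then (idx=2), then result=1, then extra=2, then (idx=3), then result=1, then extra=2, then (idx=4), then result=1, then extra=2, then (idx=5), then result=1, then extra=2, then (idx=6), then result=1, then extra=2, then (idx=7), then result=1, then extra=2, then (idx=8), then result=1, then extra=2, then (idx=9), then result=1, then extra=2, then result=-1, then returns 8
6 against 8: the behavior changed.
verdict: not equivalent; witness: base=1, step=-1


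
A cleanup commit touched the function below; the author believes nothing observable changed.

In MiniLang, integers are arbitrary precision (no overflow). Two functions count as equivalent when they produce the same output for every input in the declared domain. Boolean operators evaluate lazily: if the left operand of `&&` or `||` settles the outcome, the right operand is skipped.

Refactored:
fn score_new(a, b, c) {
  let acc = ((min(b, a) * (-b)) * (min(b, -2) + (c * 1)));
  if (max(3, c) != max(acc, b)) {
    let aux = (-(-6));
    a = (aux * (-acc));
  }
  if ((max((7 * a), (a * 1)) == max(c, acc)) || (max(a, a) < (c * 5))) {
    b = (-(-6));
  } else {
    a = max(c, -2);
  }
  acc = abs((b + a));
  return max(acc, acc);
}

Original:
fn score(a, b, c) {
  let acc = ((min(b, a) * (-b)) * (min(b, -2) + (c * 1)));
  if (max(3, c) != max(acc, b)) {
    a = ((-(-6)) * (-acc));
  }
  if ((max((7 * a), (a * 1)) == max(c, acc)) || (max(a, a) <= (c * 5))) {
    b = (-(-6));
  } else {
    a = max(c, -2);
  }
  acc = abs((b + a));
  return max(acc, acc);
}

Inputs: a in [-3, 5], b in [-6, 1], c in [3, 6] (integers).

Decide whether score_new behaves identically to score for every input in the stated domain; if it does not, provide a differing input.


Although `(max(a, a) <= (c * 5))` became `(max(a, a) < (c * 5))`, no input in the stated domain can expose it; all 288 inputs agree.
verdict: equivalent


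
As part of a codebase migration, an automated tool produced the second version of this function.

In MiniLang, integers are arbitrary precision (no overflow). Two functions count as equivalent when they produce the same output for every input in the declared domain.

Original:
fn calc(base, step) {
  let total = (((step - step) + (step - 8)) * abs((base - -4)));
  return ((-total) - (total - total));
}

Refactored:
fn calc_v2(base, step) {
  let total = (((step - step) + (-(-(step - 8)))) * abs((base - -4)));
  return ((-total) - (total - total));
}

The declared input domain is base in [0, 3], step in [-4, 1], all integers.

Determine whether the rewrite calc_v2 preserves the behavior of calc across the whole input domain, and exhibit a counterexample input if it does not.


The two versions differ — the changes include same computation, different form.
One worked example (base=3, step=-3) — calc: total becomes -77; next final value 77; calc_v2: total becomes -77; next final value 77; agreement on 77.
An exhaustive pass over the 24 declared inputs shows identical outputs.
verdict: equivalent


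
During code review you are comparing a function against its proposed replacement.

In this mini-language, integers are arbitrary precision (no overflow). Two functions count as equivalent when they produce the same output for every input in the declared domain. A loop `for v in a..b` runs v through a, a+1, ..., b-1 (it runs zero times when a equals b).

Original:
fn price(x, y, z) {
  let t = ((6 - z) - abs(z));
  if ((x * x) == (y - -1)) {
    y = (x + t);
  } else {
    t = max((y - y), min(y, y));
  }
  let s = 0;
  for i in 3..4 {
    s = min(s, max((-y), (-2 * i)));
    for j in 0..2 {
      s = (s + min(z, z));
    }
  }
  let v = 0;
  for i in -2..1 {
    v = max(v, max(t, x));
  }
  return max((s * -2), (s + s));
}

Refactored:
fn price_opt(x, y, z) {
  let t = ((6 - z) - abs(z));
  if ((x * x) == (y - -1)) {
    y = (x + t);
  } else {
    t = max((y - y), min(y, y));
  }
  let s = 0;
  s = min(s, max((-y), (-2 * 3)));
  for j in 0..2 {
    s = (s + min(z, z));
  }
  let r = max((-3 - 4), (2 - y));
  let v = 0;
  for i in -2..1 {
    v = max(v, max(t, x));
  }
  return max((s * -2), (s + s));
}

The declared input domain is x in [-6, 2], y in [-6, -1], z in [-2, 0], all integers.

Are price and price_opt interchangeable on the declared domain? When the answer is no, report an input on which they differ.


This is a faithful refactor — constant usage differs, min/max/abs usage differs, loop structure differs, local variable names differ, arithmetic usage differs, but the computed results match everywhere.
As a probe, take x=0, y=-2, z=0: price runs t := 6 | ((x * x) == (y - -1)): false | t := 0 | s := 0 | iter i=3: | s := 0 | iter j=0: | s := 0 | iter j=1: | s := 0 | v := 0 | iter i=-2: | v := 0 | iter i=-1: | v := 0 | iter i=0: | v := 0 | result 0; price_opt runs t := 6 | ((x * x) == (y - -1)): false | t := 0 | s := 0 | s := 0 | iter j=0: | s := 0 | iter j=1: | s := 0 | r := 4 | v := 0 | iter i=-2: | v := 0 | iter i=-1: | v := 0 | iter i=0: | v := 0 | result 0; both end at 0.
Across all 162 domain points the two functions coincide.
verdict: equivalent


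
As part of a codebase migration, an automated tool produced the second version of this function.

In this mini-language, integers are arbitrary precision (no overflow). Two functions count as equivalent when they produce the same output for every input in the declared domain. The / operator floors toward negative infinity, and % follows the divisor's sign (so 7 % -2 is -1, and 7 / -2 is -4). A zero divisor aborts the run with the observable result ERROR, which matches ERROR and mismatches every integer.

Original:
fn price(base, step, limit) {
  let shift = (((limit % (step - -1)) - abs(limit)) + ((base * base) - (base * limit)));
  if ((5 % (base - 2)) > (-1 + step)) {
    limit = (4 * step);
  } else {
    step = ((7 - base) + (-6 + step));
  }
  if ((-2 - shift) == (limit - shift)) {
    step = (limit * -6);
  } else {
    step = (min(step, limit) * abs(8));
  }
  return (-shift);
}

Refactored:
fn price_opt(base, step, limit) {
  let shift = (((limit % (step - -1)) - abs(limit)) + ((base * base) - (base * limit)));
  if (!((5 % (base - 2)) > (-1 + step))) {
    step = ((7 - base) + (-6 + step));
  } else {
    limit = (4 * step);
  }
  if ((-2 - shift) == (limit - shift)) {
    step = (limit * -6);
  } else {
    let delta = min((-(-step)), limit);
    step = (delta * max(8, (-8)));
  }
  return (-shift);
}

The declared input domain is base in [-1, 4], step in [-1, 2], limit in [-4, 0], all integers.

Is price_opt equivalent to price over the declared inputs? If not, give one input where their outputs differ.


The two versions differ — the changes include statement counts differ; and local variable names differ; and boolean connective usage differs; and constant usage differs; and min/max/abs usage differs.
As a probe, take base=3, step=2, limit=-1: price runs shift := 13 | ((5 % (base - 2)) > (-1 + step)): false | step := 0 | ((-2 - shift) == (limit - shift)): false | step := -8 | result -13; price_opt runs shift := 13 | (!((5 % (base - 2)) > (-1 + step))): true | step := 0 | ((-2 - shift) == (limit - shift)): false | delta := -1 | step := -8 | result -13; both end at -13.
An exhaustive pass over the 120 declared inputs shows identical outputs.
verdict: equivalent


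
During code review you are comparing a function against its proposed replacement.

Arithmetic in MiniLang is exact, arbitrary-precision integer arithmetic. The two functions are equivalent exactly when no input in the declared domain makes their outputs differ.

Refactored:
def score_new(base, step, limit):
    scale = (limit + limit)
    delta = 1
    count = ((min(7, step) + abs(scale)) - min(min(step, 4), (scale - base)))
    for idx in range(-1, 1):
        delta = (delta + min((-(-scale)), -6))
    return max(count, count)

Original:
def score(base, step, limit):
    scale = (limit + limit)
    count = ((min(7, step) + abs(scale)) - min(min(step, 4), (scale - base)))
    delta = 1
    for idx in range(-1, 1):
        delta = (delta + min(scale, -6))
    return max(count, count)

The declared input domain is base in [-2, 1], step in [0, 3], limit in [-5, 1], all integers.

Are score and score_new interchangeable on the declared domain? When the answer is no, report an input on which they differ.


This is a faithful refactor — same computation, different form, but the computed results match everywhere.
One worked example (base=-2, step=1, limit=-3) — score: scale=-6, then count=11, then delta=1, then (idx=-1), then delta=-5, then (idx=0), then delta=-11, then returns 11; score_new: scale=-6, then delta=1, then count=11, then (idx=-1), then delta=-5, then (idx=0), then delta=-11, then returns 11; agreement on 11.
Across all 112 domain points the two functions coincide.
verdict: equivalent


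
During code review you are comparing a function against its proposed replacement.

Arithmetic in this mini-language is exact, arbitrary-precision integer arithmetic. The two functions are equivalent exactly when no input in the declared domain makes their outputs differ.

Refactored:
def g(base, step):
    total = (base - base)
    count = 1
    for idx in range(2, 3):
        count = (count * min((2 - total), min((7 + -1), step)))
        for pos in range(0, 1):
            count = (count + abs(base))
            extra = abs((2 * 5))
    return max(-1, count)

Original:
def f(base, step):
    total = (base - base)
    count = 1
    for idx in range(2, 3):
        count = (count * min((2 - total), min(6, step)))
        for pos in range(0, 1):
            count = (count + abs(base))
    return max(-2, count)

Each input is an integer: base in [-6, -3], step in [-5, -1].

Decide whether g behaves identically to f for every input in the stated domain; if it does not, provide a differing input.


On input base=-3, step=-5, f returns -2 while g returns -1.
verdict: not equivalent; witness: base=-3, step=-5


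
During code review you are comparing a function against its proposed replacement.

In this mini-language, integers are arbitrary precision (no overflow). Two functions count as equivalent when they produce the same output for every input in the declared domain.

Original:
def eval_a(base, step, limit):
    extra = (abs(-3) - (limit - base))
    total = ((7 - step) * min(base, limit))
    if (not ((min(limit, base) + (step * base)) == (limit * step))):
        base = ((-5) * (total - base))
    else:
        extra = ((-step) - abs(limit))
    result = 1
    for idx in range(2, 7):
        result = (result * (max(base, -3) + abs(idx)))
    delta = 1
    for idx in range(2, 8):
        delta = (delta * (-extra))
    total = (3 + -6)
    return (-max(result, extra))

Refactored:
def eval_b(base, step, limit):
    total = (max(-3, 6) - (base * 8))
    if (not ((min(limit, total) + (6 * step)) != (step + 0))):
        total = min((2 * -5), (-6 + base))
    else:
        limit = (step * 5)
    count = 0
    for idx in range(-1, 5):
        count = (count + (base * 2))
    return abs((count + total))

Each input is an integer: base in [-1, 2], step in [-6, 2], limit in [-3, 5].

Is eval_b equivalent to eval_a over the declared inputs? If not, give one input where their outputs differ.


Try base=-1, step=-6, limit=-3.
eval_a: extra := 5 | total := -39 | (not ((min(limit, base) + (step * base)) == (limit * step))): true | base := 190 | result := 1 | iter idx=2: | result := 192 | iter idx=3: | result := 37056 | iter idx=4: | result := 7188864 | iter idx=5: | result := 1401828480 | iter idx=6: | result := 274758382080 | delta := 1 | iter idx=2: | delta := -5 | iter idx=3: | delta := 25 | iter idx=4: | delta := -125 | iter idx=5: | delta := 625 | iter idx=6: | delta := -3125 | iter idx=7: | delta := 15625 | total := -3 | result -274758382080
eval_b: total := 14 | (not ((min(limit, total) + (6 * step)) != (step + 0))): false | limit := -30 | count := 0 | iter idx=-1: | count := -2 | iter idx=0: | count := -4 | iter idx=1: | count := -6 | iter idx=2: | count := -8 | iter idx=3: | count := -10 | iter idx=4: | count := -12 | result 2
-274758382080 and 2 differ, so these are not the same function on this domain.
verdict: not equivalent; witness: base=-1, step=-6, limit=-3
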